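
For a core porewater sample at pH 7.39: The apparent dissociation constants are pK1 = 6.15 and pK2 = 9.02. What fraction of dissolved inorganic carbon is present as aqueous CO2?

α₀ = 1 / (1 + K1/[H⁺] + K1K2/[H⁺]²) = 1 / (1 + 10^+1.24 + 10^-0.39)
   = 1 / (1 + 17.378 + 0.40738) = 1/18.785 = 0.05323

α₀ = 0.0532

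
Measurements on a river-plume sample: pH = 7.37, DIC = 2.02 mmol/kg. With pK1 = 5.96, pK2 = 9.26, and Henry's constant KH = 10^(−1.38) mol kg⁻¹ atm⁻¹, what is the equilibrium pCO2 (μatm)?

α₀ = 1 / (1 + K1/[H⁺] + K1K2/[H⁺]²) = 1 / (1 + 10^+1.41 + 10^-0.48)
   = 1 / (1 + 25.704 + 0.33113) = 1/27.035 = 0.03699
[CO2*] = α₀ × DIC = 0.03699 × 2.02 = 0.07472 mmol/kg
pCO2 = [CO2*]/KH = 7.472×10^-5 / 4.169×10^-2 = 1790 μatm

pCO2 = 1790 μatm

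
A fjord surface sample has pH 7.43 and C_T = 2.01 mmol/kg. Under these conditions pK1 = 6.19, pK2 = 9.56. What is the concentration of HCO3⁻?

α₁ = 1 / (1 + [H⁺]/K1 + K2/[H⁺]) = 1 / (1 + 10^-1.24 + 10^-2.13)
   = 1 / (1 + 0.057544 + 0.0074131) = 1/1.0650 = 0.9390
[HCO3⁻] = α₁ × DIC = 0.9390 × 2.01 = 1.89 mmol/kg

[HCO3⁻] = 1.89 mmol/kg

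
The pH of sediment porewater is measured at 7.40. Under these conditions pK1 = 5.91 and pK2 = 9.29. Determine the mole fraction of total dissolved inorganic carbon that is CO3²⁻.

α₂ = 0.0123

α₂ = 1 / (1 + [H⁺]/K2 + [H⁺]²/(K1K2)) = 1 / (1 + 10^+1.89 + 10^+0.40)
   = 1 / (1 + 77.625 + 2.5119) = 1/81.137 = 0.01232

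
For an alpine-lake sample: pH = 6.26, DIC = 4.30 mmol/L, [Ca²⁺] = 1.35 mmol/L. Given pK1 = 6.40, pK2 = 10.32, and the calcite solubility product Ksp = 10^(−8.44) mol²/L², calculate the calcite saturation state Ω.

Ω = 0.0585

α₂ = 1 / (1 + [H⁺]/K2 + [H⁺]²/(K1K2)) = 1 / (1 + 10^+4.06 + 10^+4.20)
   = 1 / (1 + 1.1482×10^4 + 1.5849×10^4) = 1/2.7331×10^4 = 3.659×10^-5
[CO3²⁻] = α₂ × DIC = 3.659×10^-5 × 4.30 = 0.0001573 mmol/L = 0.1573 μmol/L
Ksp = 10^(−8.44) = 3.631×10^-9
Ω = [Ca²⁺][CO3²⁻]/Ksp = (1.35×10^-3)(1.573×10^-7) / 3.631×10^-9 = 0.0585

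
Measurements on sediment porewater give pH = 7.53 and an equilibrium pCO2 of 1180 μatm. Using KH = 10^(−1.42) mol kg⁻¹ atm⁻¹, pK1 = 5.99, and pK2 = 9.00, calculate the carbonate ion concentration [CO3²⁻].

[CO3²⁻] = 0.0527 mmol/kg

[CO2*] = KH · pCO2 = 10^(−1.42) × 1180×10^-6 = 4.486×10^-5 mol/kg
α₀ = 1/(1 + K1/[H⁺] + K1K2/[H⁺]²) = 1/(1 + 10^+1.54 + 10^+0.07) = 0.02714
DIC = [CO2*]/α₀ = 4.486×10^-5 / 0.02714 = 1.653 mmol/kg
[CO3²⁻] = α₂·DIC; α₂ = 0.03188, so [CO3²⁻] = 0.03188 × 1.653 = 0.0527 mmol/kg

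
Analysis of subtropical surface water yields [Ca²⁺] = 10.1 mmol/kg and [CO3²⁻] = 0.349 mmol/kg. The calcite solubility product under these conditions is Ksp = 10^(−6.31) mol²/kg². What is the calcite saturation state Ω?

Ω = 7.20

Ksp = 10^(−6.31) = 4.898×10^-7
Ω = [Ca²⁺][CO3²⁻]/Ksp = (10.1×10^-3)(0.349×10^-3) / 4.898×10^-7 = 7.20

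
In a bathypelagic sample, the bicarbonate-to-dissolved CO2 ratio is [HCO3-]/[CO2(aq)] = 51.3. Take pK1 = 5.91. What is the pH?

pH = 7.62

From K1 = [H⁺][HCO3-]/[CO2(aq)]:  pH = pK1 + log₁₀([HCO3-]/[CO2(aq)])
log₁₀(51.3) = +1.710
pH = 5.91 + (+1.710) = 7.62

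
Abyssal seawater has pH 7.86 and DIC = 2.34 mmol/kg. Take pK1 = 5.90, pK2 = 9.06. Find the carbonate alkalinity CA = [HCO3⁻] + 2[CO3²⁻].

CA = [HCO3⁻] + 2[CO3²⁻] = (α₁ + 2α₂)·DIC
At pH 7.86: [H⁺]/K1 = 10^-1.96 = 0.010965, K2/[H⁺] = 10^-1.20 = 0.063096
α₁ = 1/(1 + 0.010965 + 0.063096) = 1/1.0741 = 0.9310; α₂ = α₁·K2/[H⁺] = 0.05875
α₁ + 2α₂ = 1.0485
CA = 1.0485 × 2.34 = 2.45 mmol/kg

CA = 2.45 mmol/kg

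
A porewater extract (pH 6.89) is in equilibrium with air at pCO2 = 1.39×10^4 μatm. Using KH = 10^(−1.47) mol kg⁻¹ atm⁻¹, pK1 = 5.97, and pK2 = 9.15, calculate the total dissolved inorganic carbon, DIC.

DIC = 4.41 mmol/kg

[CO2*] = KH · pCO2 = 10^(−1.47) × 1.39×10^4×10^-6 = 4.710×10^-4 mol/kg
α₀ = 1/(1 + K1/[H⁺] + K1K2/[H⁺]²) = 1/(1 + 10^+0.92 + 10^-1.34) = 0.1068
DIC = [CO2*]/α₀ = 4.710×10^-4 / 0.1068 = 4.41 mmol/kg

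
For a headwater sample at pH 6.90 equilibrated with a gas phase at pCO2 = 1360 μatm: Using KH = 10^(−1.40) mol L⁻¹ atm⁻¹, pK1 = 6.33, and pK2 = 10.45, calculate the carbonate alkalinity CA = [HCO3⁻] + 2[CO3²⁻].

[CO2*] = KH · pCO2 = 10^(−1.40) × 1360×10^-6 = 5.414×10^-5 mol/L
α₀ = 1/(1 + K1/[H⁺] + K1K2/[H⁺]²) = 1/(1 + 10^+0.57 + 10^-2.98) = 0.2120
DIC = [CO2*]/α₀ = 5.414×10^-5 / 0.2120 = 0.2554 mmol/L
CA = (α₁ + 2α₂)·DIC = (0.7878 + 2×0.0002220) × 0.2554 = 0.201 mmol/L

CA = 0.201 mmol/L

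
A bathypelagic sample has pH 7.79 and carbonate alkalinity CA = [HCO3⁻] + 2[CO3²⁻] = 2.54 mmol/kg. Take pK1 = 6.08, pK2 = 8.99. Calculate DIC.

CA = [HCO3⁻] + 2[CO3²⁻] = (α₁ + 2α₂)·DIC
At pH 7.79: [H⁺]/K1 = 10^-1.71 = 0.019498, K2/[H⁺] = 10^-1.20 = 0.063096
α₁ = 1/(1 + 0.019498 + 0.063096) = 1/1.0826 = 0.9237; α₂ = α₁·K2/[H⁺] = 0.05828
α₁ + 2α₂ = 1.0403
DIC = CA / (α₁ + 2α₂) = 2.54 / 1.0403 = 2.44 mmol/kg

DIC = 2.44 mmol/kg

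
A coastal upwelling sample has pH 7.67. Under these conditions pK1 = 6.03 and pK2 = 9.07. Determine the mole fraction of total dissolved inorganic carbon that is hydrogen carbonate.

α₁ = 1 / (1 + [H⁺]/K1 + K2/[H⁺]) = 1 / (1 + 10^-1.64 + 10^-1.40)
   = 1 / (1 + 0.022909 + 0.039811) = 1/1.0627 = 0.9410

α₁ = 0.941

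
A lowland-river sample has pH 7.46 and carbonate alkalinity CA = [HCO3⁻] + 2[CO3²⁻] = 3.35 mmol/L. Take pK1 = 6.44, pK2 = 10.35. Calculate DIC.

DIC = 3.66 mmol/L

CA = [HCO3⁻] + 2[CO3²⁻] = (α₁ + 2α₂)·DIC
At pH 7.46: [H⁺]/K1 = 10^-1.02 = 0.095499, K2/[H⁺] = 10^-2.89 = 0.0012882
α₁ = 1/(1 + 0.095499 + 0.0012882) = 1/1.0968 = 0.9118; α₂ = α₁·K2/[H⁺] = 0.001175
α₁ + 2α₂ = 0.9141
DIC = CA / (α₁ + 2α₂) = 3.35 / 0.9141 = 3.66 mmol/L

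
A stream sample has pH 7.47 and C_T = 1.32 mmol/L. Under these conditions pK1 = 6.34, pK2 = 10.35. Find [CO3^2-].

[CO3²⁻] = 1.62 μmol/L

α₂ = 1 / (1 + [H⁺]/K2 + [H⁺]²/(K1K2)) = 1 / (1 + 10^+2.88 + 10^+1.75)
   = 1 / (1 + 758.58 + 56.234) = 1/815.81 = 0.001226
[CO3²⁻] = α₂ × DIC = 0.001226 × 1.32 = 0.00162 mmol/L = 1.62 μmol/L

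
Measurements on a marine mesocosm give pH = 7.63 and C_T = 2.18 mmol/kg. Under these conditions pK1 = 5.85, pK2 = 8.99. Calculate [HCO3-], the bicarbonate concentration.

[HCO3⁻] = 2.06 mmol/kg

α₁ = 1 / (1 + [H⁺]/K1 + K2/[H⁺]) = 1 / (1 + 10^-1.78 + 10^-1.36)
   = 1 / (1 + 0.016596 + 0.043652) = 1/1.0602 = 0.9432
[HCO3⁻] = α₁ × DIC = 0.9432 × 2.18 = 2.06 mmol/kg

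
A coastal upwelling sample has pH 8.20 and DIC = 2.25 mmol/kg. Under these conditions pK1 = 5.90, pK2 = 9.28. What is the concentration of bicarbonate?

[HCO3⁻] = 2.07 mmol/kg

α₁ = 1 / (1 + [H⁺]/K1 + K2/[H⁺]) = 1 / (1 + 10^-2.30 + 10^-1.08)
   = 1 / (1 + 0.0050119 + 0.083176) = 1/1.0882 = 0.9190
[HCO3⁻] = α₁ × DIC = 0.9190 × 2.25 = 2.07 mmol/kg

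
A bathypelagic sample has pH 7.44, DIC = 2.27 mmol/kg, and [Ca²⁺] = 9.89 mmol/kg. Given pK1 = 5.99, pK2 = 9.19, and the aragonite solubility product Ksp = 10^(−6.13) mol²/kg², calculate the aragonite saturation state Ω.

α₂ = 1 / (1 + [H⁺]/K2 + [H⁺]²/(K1K2)) = 1 / (1 + 10^+1.75 + 10^+0.30)
   = 1 / (1 + 56.234 + 1.9953) = 1/59.229 = 0.01688
[CO3²⁻] = α₂ × DIC = 0.01688 × 2.27 = 0.03833 mmol/kg
Ksp = 10^(−6.13) = 7.413×10^-7
Ω = [Ca²⁺][CO3²⁻]/Ksp = (9.89×10^-3)(3.833×10^-5) / 7.413×10^-7 = 0.511

Ω = 0.511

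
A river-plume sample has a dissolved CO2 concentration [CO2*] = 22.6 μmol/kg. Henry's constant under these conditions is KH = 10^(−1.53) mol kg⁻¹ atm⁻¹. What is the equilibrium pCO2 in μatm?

KH = 10^(−1.53) = 2.951×10^-2 mol kg⁻¹ atm⁻¹
pCO2 = [CO2*]/KH = 22.6×10^-6 / 2.951×10^-2 = 7.66×10^-4 atm = 766 μatm

pCO2 = 766 μatm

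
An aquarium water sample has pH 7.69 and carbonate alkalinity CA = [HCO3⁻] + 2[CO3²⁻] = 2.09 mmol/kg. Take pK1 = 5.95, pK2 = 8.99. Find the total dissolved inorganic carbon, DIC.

DIC = 2.03 mmol/kg

CA = [HCO3⁻] + 2[CO3²⁻] = (α₁ + 2α₂)·DIC
At pH 7.69: [H⁺]/K1 = 10^-1.74 = 0.018197, K2/[H⁺] = 10^-1.30 = 0.050119
α₁ = 1/(1 + 0.018197 + 0.050119) = 1/1.0683 = 0.9361; α₂ = α₁·K2/[H⁺] = 0.04691
α₁ + 2α₂ = 1.0299
DIC = CA / (α₁ + 2α₂) = 2.09 / 1.0299 = 2.03 mmol/kg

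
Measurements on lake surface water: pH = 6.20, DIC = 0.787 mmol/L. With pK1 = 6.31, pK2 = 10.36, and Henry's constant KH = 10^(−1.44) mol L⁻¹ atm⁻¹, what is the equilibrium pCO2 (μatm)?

α₀ = 1 / (1 + K1/[H⁺] + K1K2/[H⁺]²) = 1 / (1 + 10^-0.11 + 10^-4.27)
   = 1 / (1 + 0.77625 + 5.3703×10^-5) = 1/1.7763 = 0.5630
[CO2*] = α₀ × DIC = 0.5630 × 0.787 = 0.4431 mmol/L
pCO2 = [CO2*]/KH = 4.431×10^-4 / 3.631×10^-2 = 1.22×10^4 μatm

pCO2 = 1.22×10^4 μatm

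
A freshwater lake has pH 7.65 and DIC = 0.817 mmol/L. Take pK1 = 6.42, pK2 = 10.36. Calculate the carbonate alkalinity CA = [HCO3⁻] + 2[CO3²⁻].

CA = 0.773 mmol/L

CA = [HCO3⁻] + 2[CO3²⁻] = (α₁ + 2α₂)·DIC
At pH 7.65: [H⁺]/K1 = 10^-1.23 = 0.058884, K2/[H⁺] = 10^-2.71 = 0.0019498
α₁ = 1/(1 + 0.058884 + 0.0019498) = 1/1.0608 = 0.9427; α₂ = α₁·K2/[H⁺] = 0.001838
α₁ + 2α₂ = 0.9463
CA = 0.9463 × 0.817 = 0.773 mmol/L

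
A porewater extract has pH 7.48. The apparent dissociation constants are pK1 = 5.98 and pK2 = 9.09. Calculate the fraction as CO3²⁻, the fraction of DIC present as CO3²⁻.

α₂ = 0.0232

α₂ = 1 / (1 + [H⁺]/K2 + [H⁺]²/(K1K2)) = 1 / (1 + 10^+1.61 + 10^+0.11)
   = 1 / (1 + 40.738 + 1.2882) = 1/43.026 = 0.02324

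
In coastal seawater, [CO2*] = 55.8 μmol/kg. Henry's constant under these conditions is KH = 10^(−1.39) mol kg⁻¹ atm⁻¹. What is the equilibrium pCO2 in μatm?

KH = 10^(−1.39) = 4.074×10^-2 mol kg⁻¹ atm⁻¹
pCO2 = [CO2*]/KH = 55.8×10^-6 / 4.074×10^-2 = 1.37×10^-3 atm = 1370 μatm

pCO2 = 1370 μatm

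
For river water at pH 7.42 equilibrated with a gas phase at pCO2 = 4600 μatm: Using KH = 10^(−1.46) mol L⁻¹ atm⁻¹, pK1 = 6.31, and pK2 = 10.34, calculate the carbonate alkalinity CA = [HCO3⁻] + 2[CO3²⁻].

[CO2*] = KH · pCO2 = 10^(−1.46) × 4600×10^-6 = 1.595×10^-4 mol/L
α₀ = 1/(1 + K1/[H⁺] + K1K2/[H⁺]²) = 1/(1 + 10^+1.11 + 10^-1.81) = 0.07195
DIC = [CO2*]/α₀ = 1.595×10^-4 / 0.07195 = 2.217 mmol/L
CA = (α₁ + 2α₂)·DIC = (0.9269 + 2×0.001114) × 2.217 = 2.06 mmol/L

CA = 2.06 mmol/L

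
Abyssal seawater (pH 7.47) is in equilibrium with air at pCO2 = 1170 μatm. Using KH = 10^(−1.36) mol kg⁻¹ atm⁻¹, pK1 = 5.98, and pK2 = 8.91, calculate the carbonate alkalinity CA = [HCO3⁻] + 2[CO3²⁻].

CA = 1.69 mmol/kg

[CO2*] = KH · pCO2 = 10^(−1.36) × 1170×10^-6 = 5.107×10^-5 mol/kg
α₀ = 1/(1 + K1/[H⁺] + K1K2/[H⁺]²) = 1/(1 + 10^+1.49 + 10^+0.05) = 0.03028
DIC = [CO2*]/α₀ = 5.107×10^-5 / 0.03028 = 1.687 mmol/kg
CA = (α₁ + 2α₂)·DIC = (0.9357 + 2×0.03397) × 1.687 = 1.69 mmol/kg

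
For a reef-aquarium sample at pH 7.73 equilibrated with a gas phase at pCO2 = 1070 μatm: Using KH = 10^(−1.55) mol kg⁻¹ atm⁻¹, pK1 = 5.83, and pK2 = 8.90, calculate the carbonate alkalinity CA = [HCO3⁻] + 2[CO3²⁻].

[CO2*] = KH · pCO2 = 10^(−1.55) × 1070×10^-6 = 3.016×10^-5 mol/kg
α₀ = 1/(1 + K1/[H⁺] + K1K2/[H⁺]²) = 1/(1 + 10^+1.90 + 10^+0.73) = 0.01165
DIC = [CO2*]/α₀ = 3.016×10^-5 / 0.01165 = 2.588 mmol/kg
CA = (α₁ + 2α₂)·DIC = (0.9258 + 2×0.06259) × 2.588 = 2.72 mmol/kg

CA = 2.72 mmol/kg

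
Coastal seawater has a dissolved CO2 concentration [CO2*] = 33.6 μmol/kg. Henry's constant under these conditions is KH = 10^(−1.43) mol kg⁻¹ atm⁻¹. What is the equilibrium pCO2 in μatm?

pCO2 = 904 μatm

KH = 10^(−1.43) = 3.715×10^-2 mol kg⁻¹ atm⁻¹
pCO2 = [CO2*]/KH = 33.6×10^-6 / 3.715×10^-2 = 9.04×10^-4 atm = 904 μatm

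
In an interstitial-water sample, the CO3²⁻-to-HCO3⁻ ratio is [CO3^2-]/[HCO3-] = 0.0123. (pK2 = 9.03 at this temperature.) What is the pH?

pH = 7.12

From K2 = [H⁺][CO3^2-]/[HCO3-]:  pH = pK2 + log₁₀([CO3^2-]/[HCO3-])
log₁₀(0.0123) = -1.910
pH = 9.03 + (-1.910) = 7.12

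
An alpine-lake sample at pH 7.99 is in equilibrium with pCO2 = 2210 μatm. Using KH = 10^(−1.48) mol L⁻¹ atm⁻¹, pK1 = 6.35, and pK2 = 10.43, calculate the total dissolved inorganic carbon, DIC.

[CO2*] = KH · pCO2 = 10^(−1.48) × 2210×10^-6 = 7.318×10^-5 mol/L
α₀ = 1/(1 + K1/[H⁺] + K1K2/[H⁺]²) = 1/(1 + 10^+1.64 + 10^-0.80) = 0.02232
DIC = [CO2*]/α₀ = 7.318×10^-5 / 0.02232 = 3.28 mmol/L

DIC = 3.28 mmol/L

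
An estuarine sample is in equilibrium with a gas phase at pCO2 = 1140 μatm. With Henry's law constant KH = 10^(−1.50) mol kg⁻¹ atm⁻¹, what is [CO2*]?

KH = 10^(−1.50) = 3.162×10^-2 mol kg⁻¹ atm⁻¹
[CO2*] = KH · pCO2 = 3.162×10^-2 × 1140×10^-6 atm = 3.60×10^-5 mol/kg

[CO2*] = 36.0 μmol/kg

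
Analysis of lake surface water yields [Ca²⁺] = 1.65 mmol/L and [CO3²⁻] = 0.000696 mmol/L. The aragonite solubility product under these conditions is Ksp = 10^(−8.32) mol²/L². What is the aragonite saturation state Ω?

Ksp = 10^(−8.32) = 4.786×10^-9
Ω = [Ca²⁺][CO3²⁻]/Ksp = (1.65×10^-3)(0.000696×10^-3) / 4.786×10^-9 = 0.240

Ω = 0.240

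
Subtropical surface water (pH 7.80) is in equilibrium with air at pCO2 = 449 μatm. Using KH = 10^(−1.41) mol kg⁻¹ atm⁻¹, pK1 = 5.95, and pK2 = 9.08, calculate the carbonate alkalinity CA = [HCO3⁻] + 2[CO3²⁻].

CA = 1.37 mmol/kg

[CO2*] = KH · pCO2 = 10^(−1.41) × 449×10^-6 = 1.747×10^-5 mol/kg
α₀ = 1/(1 + K1/[H⁺] + K1K2/[H⁺]²) = 1/(1 + 10^+1.85 + 10^+0.57) = 0.01324
DIC = [CO2*]/α₀ = 1.747×10^-5 / 0.01324 = 1.319 mmol/kg
CA = (α₁ + 2α₂)·DIC = (0.9376 + 2×0.04920) × 1.319 = 1.37 mmol/kg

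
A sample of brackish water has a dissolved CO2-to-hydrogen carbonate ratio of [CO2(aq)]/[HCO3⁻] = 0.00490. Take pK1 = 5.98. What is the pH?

pH = 8.29

From K1 = [H⁺][HCO3⁻]/[CO2(aq)]:  pH = pK1 − log₁₀([CO2(aq)]/[HCO3⁻])
log₁₀(0.00490) = -2.310
pH = 5.98 − (-2.310) = 8.29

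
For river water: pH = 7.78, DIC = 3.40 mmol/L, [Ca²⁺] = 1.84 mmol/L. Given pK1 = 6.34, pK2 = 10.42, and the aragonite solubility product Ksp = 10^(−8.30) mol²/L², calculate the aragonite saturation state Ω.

Ω = 2.75

α₂ = 1 / (1 + [H⁺]/K2 + [H⁺]²/(K1K2)) = 1 / (1 + 10^+2.64 + 10^+1.20)
   = 1 / (1 + 436.52 + 15.849) = 1/453.36 = 0.002206
[CO3²⁻] = α₂ × DIC = 0.002206 × 3.40 = 0.007499 mmol/L = 7.499 μmol/L
Ksp = 10^(−8.30) = 5.012×10^-9
Ω = [Ca²⁺][CO3²⁻]/Ksp = (1.84×10^-3)(7.499×10^-6) / 5.012×10^-9 = 2.75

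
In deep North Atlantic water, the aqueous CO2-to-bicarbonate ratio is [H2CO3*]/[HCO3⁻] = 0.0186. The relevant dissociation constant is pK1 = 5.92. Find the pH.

From K1 = [H⁺][HCO3⁻]/[H2CO3*]:  pH = pK1 − log₁₀([H2CO3*]/[HCO3⁻])
log₁₀(0.0186) = -1.730
pH = 5.92 − (-1.730) = 7.65

pH = 7.65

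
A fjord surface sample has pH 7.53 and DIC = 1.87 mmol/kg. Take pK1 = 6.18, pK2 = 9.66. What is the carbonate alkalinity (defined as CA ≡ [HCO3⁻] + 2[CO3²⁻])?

CA = [HCO3⁻] + 2[CO3²⁻] = (α₁ + 2α₂)·DIC
At pH 7.53: [H⁺]/K1 = 10^-1.35 = 0.044668, K2/[H⁺] = 10^-2.13 = 0.0074131
α₁ = 1/(1 + 0.044668 + 0.0074131) = 1/1.0521 = 0.9505; α₂ = α₁·K2/[H⁺] = 0.007046
α₁ + 2α₂ = 0.9646
CA = 0.9646 × 1.87 = 1.80 mmol/kg

CA = 1.80 mmol/kg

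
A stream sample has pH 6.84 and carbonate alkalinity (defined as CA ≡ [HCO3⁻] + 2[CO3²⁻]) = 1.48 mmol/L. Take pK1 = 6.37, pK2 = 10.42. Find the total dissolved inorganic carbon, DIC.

DIC = 1.98 mmol/L

CA = [HCO3⁻] + 2[CO3²⁻] = (α₁ + 2α₂)·DIC
At pH 6.84: [H⁺]/K1 = 10^-0.47 = 0.33884, K2/[H⁺] = 10^-3.58 = 0.00026303
α₁ = 1/(1 + 0.33884 + 0.00026303) = 1/1.3391 = 0.7468; α₂ = α₁·K2/[H⁺] = 0.0001964
α₁ + 2α₂ = 0.7472
DIC = CA / (α₁ + 2α₂) = 1.48 / 0.7472 = 1.98 mmol/L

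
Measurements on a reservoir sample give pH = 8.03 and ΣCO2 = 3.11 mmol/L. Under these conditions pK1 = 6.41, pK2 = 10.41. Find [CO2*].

α₀ = 1 / (1 + K1/[H⁺] + K1K2/[H⁺]²) = 1 / (1 + 10^+1.62 + 10^-0.76)
   = 1 / (1 + 41.687 + 0.17378) = 1/42.861 = 0.02333
[CO2*] = α₀ × DIC = 0.02333 × 3.11 = 0.0726 mmol/L

[CO2*] = 0.0726 mmol/L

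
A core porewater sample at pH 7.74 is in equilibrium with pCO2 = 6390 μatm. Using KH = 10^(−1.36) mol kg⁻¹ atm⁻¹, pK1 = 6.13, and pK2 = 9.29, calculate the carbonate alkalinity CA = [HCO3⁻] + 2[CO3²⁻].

[CO2*] = KH · pCO2 = 10^(−1.36) × 6390×10^-6 = 2.789×10^-4 mol/kg
α₀ = 1/(1 + K1/[H⁺] + K1K2/[H⁺]²) = 1/(1 + 10^+1.61 + 10^+0.06) = 0.02332
DIC = [CO2*]/α₀ = 2.789×10^-4 / 0.02332 = 11.96 mmol/kg
CA = (α₁ + 2α₂)·DIC = (0.9499 + 2×0.02677) × 11.96 = 12.0 mmol/kg

CA = 12.0 mmol/kg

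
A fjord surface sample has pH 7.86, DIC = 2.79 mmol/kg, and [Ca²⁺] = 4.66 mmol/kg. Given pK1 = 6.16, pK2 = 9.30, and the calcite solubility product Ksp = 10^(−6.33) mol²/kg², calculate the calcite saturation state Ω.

Ω = 0.955

α₂ = 1 / (1 + [H⁺]/K2 + [H⁺]²/(K1K2)) = 1 / (1 + 10^+1.44 + 10^-0.26)
   = 1 / (1 + 27.542 + 0.54954) = 1/29.092 = 0.03437
[CO3²⁻] = α₂ × DIC = 0.03437 × 2.79 = 0.09590 mmol/kg
Ksp = 10^(−6.33) = 4.677×10^-7
Ω = [Ca²⁺][CO3²⁻]/Ksp = (4.66×10^-3)(9.590×10^-5) / 4.677×10^-7 = 0.955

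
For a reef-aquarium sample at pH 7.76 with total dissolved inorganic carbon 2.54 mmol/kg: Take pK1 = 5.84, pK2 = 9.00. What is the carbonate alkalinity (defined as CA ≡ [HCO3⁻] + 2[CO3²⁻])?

CA = [HCO3⁻] + 2[CO3²⁻] = (α₁ + 2α₂)·DIC
At pH 7.76: [H⁺]/K1 = 10^-1.92 = 0.012023, K2/[H⁺] = 10^-1.24 = 0.057544
α₁ = 1/(1 + 0.012023 + 0.057544) = 1/1.0696 = 0.9350; α₂ = α₁·K2/[H⁺] = 0.05380
α₁ + 2α₂ = 1.0426
CA = 1.0426 × 2.54 = 2.65 mmol/kg

CA = 2.65 mmol/kg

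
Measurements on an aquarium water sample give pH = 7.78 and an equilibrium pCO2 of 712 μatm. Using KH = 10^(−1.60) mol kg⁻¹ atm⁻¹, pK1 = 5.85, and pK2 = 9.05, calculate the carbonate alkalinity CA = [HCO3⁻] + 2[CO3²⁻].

[CO2*] = KH · pCO2 = 10^(−1.60) × 712×10^-6 = 1.788×10^-5 mol/kg
α₀ = 1/(1 + K1/[H⁺] + K1K2/[H⁺]²) = 1/(1 + 10^+1.93 + 10^+0.66) = 0.01103
DIC = [CO2*]/α₀ = 1.788×10^-5 / 0.01103 = 1.622 mmol/kg
CA = (α₁ + 2α₂)·DIC = (0.9386 + 2×0.05040) × 1.622 = 1.69 mmol/kg

CA = 1.69 mmol/kg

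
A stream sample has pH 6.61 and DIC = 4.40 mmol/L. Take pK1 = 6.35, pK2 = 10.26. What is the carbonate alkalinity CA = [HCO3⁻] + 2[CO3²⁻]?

CA = 2.84 mmol/L

CA = [HCO3⁻] + 2[CO3²⁻] = (α₁ + 2α₂)·DIC
At pH 6.61: [H⁺]/K1 = 10^-0.26 = 0.54954, K2/[H⁺] = 10^-3.65 = 0.00022387
α₁ = 1/(1 + 0.54954 + 0.00022387) = 1/1.5498 = 0.6453; α₂ = α₁·K2/[H⁺] = 0.0001445
α₁ + 2α₂ = 0.6455
CA = 0.6455 × 4.40 = 2.84 mmol/L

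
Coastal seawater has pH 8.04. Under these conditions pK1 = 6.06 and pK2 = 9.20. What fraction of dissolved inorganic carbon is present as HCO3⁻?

α₁ = 0.926

α₁ = 1 / (1 + [H⁺]/K1 + K2/[H⁺]) = 1 / (1 + 10^-1.98 + 10^-1.16)
   = 1 / (1 + 0.010471 + 0.069183) = 1/1.0797 = 0.9262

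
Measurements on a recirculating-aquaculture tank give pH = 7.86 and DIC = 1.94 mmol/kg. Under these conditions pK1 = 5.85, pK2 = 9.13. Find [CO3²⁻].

α₂ = 1 / (1 + [H⁺]/K2 + [H⁺]²/(K1K2)) = 1 / (1 + 10^+1.27 + 10^-0.74)
   = 1 / (1 + 18.621 + 0.18197) = 1/19.803 = 0.05050
[CO3²⁻] = α₂ × DIC = 0.05050 × 1.94 = 0.0980 mmol/kg

[CO3²⁻] = 0.0980 mmol/kg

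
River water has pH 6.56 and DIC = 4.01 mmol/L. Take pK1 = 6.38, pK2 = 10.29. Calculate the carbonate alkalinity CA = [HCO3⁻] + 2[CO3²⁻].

CA = 2.42 mmol/L

CA = [HCO3⁻] + 2[CO3²⁻] = (α₁ + 2α₂)·DIC
At pH 6.56: [H⁺]/K1 = 10^-0.18 = 0.66069, K2/[H⁺] = 10^-3.73 = 0.00018621
α₁ = 1/(1 + 0.66069 + 0.00018621) = 1/1.6609 = 0.6021; α₂ = α₁·K2/[H⁺] = 0.0001121
α₁ + 2α₂ = 0.6023
CA = 0.6023 × 4.01 = 2.42 mmol/L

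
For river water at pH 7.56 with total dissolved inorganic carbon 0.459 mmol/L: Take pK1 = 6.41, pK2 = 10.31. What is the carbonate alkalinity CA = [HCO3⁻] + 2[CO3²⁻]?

CA = 0.429 mmol/L

CA = [HCO3⁻] + 2[CO3²⁻] = (α₁ + 2α₂)·DIC
At pH 7.56: [H⁺]/K1 = 10^-1.15 = 0.070795, K2/[H⁺] = 10^-2.75 = 0.0017783
α₁ = 1/(1 + 0.070795 + 0.0017783) = 1/1.0726 = 0.9323; α₂ = α₁·K2/[H⁺] = 0.001658
α₁ + 2α₂ = 0.9357
CA = 0.9357 × 0.459 = 0.429 mmol/L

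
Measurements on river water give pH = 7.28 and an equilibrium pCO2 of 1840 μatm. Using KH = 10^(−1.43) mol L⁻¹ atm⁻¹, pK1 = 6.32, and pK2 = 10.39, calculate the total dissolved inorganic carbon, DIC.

[CO2*] = KH · pCO2 = 10^(−1.43) × 1840×10^-6 = 6.836×10^-5 mol/L
α₀ = 1/(1 + K1/[H⁺] + K1K2/[H⁺]²) = 1/(1 + 10^+0.96 + 10^-2.15) = 0.09874
DIC = [CO2*]/α₀ = 6.836×10^-5 / 0.09874 = 0.692 mmol/L

DIC = 0.692 mmol/L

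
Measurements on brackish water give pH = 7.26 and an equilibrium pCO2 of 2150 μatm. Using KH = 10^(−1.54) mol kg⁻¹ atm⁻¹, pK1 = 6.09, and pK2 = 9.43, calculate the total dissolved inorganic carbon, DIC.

[CO2*] = KH · pCO2 = 10^(−1.54) × 2150×10^-6 = 6.201×10^-5 mol/kg
α₀ = 1/(1 + K1/[H⁺] + K1K2/[H⁺]²) = 1/(1 + 10^+1.17 + 10^-1.00) = 0.06293
DIC = [CO2*]/α₀ = 6.201×10^-5 / 0.06293 = 0.985 mmol/kg

DIC = 0.985 mmol/kg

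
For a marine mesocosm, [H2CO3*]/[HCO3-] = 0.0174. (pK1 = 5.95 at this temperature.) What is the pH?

pH = 7.71

From K1 = [H⁺][HCO3-]/[H2CO3*]:  pH = pK1 − log₁₀([H2CO3*]/[HCO3-])
log₁₀(0.0174) = -1.759
pH = 5.95 − (-1.759) = 7.71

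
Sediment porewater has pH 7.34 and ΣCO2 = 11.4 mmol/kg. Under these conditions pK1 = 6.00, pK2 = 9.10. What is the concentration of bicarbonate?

[HCO3⁻] = 10.7 mmol/kg

α₁ = 1 / (1 + [H⁺]/K1 + K2/[H⁺]) = 1 / (1 + 10^-1.34 + 10^-1.76)
   = 1 / (1 + 0.045709 + 0.017378) = 1/1.0631 = 0.9407
[HCO3⁻] = α₁ × DIC = 0.9407 × 11.4 = 10.7 mmol/kg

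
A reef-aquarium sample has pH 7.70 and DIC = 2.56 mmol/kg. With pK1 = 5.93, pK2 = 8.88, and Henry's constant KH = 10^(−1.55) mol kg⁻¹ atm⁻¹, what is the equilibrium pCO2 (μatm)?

pCO2 = 1420 μatm

α₀ = 1 / (1 + K1/[H⁺] + K1K2/[H⁺]²) = 1 / (1 + 10^+1.77 + 10^+0.59)
   = 1 / (1 + 58.884 + 3.8905) = 1/63.775 = 0.01568
[CO2*] = α₀ × DIC = 0.01568 × 2.56 = 0.04014 mmol/kg
pCO2 = [CO2*]/KH = 4.014×10^-5 / 2.818×10^-2 = 1420 μatm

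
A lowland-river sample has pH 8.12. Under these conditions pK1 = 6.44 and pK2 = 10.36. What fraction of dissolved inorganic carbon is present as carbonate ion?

α₂ = 0.00561

α₂ = 1 / (1 + [H⁺]/K2 + [H⁺]²/(K1K2)) = 1 / (1 + 10^+2.24 + 10^+0.56)
   = 1 / (1 + 173.78 + 3.6308) = 1/178.41 = 0.005605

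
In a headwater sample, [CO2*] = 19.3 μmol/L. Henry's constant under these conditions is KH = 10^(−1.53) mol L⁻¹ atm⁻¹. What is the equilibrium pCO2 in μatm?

KH = 10^(−1.53) = 2.951×10^-2 mol L⁻¹ atm⁻¹
pCO2 = [CO2*]/KH = 19.3×10^-6 / 2.951×10^-2 = 6.54×10^-4 atm = 654 μatm

pCO2 = 654 μatm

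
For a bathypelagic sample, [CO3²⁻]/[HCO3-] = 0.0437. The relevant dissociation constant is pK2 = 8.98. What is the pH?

pH = 7.62

From K2 = [H⁺][CO3²⁻]/[HCO3-]:  pH = pK2 + log₁₀([CO3²⁻]/[HCO3-])
log₁₀(0.0437) = -1.360
pH = 8.98 + (-1.360) = 7.62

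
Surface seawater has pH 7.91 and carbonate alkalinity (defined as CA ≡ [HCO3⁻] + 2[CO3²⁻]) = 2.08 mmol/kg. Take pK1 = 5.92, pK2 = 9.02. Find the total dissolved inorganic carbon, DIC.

CA = [HCO3⁻] + 2[CO3²⁻] = (α₁ + 2α₂)·DIC
At pH 7.91: [H⁺]/K1 = 10^-1.99 = 0.010233, K2/[H⁺] = 10^-1.11 = 0.077625
α₁ = 1/(1 + 0.010233 + 0.077625) = 1/1.0879 = 0.9192; α₂ = α₁·K2/[H⁺] = 0.07136
α₁ + 2α₂ = 1.0619
DIC = CA / (α₁ + 2α₂) = 2.08 / 1.0619 = 1.96 mmol/kg

DIC = 1.96 mmol/kg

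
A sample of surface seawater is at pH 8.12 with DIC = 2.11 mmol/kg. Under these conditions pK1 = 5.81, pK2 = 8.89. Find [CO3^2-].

α₂ = 1 / (1 + [H⁺]/K2 + [H⁺]²/(K1K2)) = 1 / (1 + 10^+0.77 + 10^-1.54)
   = 1 / (1 + 5.8884 + 0.028840) = 1/6.9173 = 0.1446
[CO3²⁻] = α₂ × DIC = 0.1446 × 2.11 = 0.305 mmol/kg

[CO3²⁻] = 0.305 mmol/kg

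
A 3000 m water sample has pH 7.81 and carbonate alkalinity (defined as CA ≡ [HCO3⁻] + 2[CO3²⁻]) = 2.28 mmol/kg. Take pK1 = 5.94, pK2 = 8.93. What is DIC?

CA = [HCO3⁻] + 2[CO3²⁻] = (α₁ + 2α₂)·DIC
At pH 7.81: [H⁺]/K1 = 10^-1.87 = 0.013490, K2/[H⁺] = 10^-1.12 = 0.075858
α₁ = 1/(1 + 0.013490 + 0.075858) = 1/1.0893 = 0.9180; α₂ = α₁·K2/[H⁺] = 0.06964
α₁ + 2α₂ = 1.0573
DIC = CA / (α₁ + 2α₂) = 2.28 / 1.0573 = 2.16 mmol/kg

DIC = 2.16 mmol/kg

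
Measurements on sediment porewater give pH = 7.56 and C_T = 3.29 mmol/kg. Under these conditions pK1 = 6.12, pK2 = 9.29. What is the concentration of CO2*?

[CO2*] = 0.113 mmol/kg

α₀ = 1 / (1 + K1/[H⁺] + K1K2/[H⁺]²) = 1 / (1 + 10^+1.44 + 10^-0.29)
   = 1 / (1 + 27.542 + 0.51286) = 1/29.055 = 0.03442
[CO2*] = α₀ × DIC = 0.03442 × 3.29 = 0.113 mmol/kg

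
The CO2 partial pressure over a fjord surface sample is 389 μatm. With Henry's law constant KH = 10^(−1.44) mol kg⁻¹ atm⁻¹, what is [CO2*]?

[CO2*] = 14.1 μmol/kg

KH = 10^(−1.44) = 3.631×10^-2 mol kg⁻¹ atm⁻¹
[CO2*] = KH · pCO2 = 3.631×10^-2 × 389×10^-6 atm = 1.41×10^-5 mol/kg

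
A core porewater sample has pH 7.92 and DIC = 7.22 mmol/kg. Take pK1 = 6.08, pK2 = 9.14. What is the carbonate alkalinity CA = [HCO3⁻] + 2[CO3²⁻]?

CA = 7.53 mmol/kg

CA = [HCO3⁻] + 2[CO3²⁻] = (α₁ + 2α₂)·DIC
At pH 7.92: [H⁺]/K1 = 10^-1.84 = 0.014454, K2/[H⁺] = 10^-1.22 = 0.060256
α₁ = 1/(1 + 0.014454 + 0.060256) = 1/1.0747 = 0.9305; α₂ = α₁·K2/[H⁺] = 0.05607
α₁ + 2α₂ = 1.0426
CA = 1.0426 × 7.22 = 7.53 mmol/kg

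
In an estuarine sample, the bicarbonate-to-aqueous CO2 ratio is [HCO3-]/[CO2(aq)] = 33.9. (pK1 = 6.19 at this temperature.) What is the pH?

From K1 = [H⁺][HCO3-]/[CO2(aq)]:  pH = pK1 + log₁₀([HCO3-]/[CO2(aq)])
log₁₀(33.9) = +1.530
pH = 6.19 + (+1.530) = 7.72

pH = 7.72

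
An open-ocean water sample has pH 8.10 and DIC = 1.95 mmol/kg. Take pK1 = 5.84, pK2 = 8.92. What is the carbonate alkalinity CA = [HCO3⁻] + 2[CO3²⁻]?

CA = 2.20 mmol/kg

CA = [HCO3⁻] + 2[CO3²⁻] = (α₁ + 2α₂)·DIC
At pH 8.10: [H⁺]/K1 = 10^-2.26 = 0.0054954, K2/[H⁺] = 10^-0.82 = 0.15136
α₁ = 1/(1 + 0.0054954 + 0.15136) = 1/1.1569 = 0.8644; α₂ = α₁·K2/[H⁺] = 0.1308
α₁ + 2α₂ = 1.1261
CA = 1.1261 × 1.95 = 2.20 mmol/kg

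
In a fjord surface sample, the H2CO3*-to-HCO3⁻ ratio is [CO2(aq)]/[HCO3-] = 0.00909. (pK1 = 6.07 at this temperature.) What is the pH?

From K1 = [H⁺][HCO3-]/[CO2(aq)]:  pH = pK1 − log₁₀([CO2(aq)]/[HCO3-])
log₁₀(0.00909) = -2.041
pH = 6.07 − (-2.041) = 8.11

pH = 8.11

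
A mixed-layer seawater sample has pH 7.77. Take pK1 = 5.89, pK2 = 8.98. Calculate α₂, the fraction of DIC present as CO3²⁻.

α₂ = 0.0574

α₂ = 1 / (1 + [H⁺]/K2 + [H⁺]²/(K1K2)) = 1 / (1 + 10^+1.21 + 10^-0.67)
   = 1 / (1 + 16.218 + 0.21380) = 1/17.432 = 0.05737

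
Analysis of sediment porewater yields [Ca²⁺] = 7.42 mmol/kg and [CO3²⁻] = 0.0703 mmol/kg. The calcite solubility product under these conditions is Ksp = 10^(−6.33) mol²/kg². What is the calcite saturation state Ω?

Ksp = 10^(−6.33) = 4.677×10^-7
Ω = [Ca²⁺][CO3²⁻]/Ksp = (7.42×10^-3)(0.0703×10^-3) / 4.677×10^-7 = 1.12

Ω = 1.12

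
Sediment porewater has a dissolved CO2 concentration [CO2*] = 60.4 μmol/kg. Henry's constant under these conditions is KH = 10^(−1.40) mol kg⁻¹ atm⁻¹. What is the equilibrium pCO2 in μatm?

pCO2 = 1520 μatm

KH = 10^(−1.40) = 3.981×10^-2 mol kg⁻¹ atm⁻¹
pCO2 = [CO2*]/KH = 60.4×10^-6 / 3.981×10^-2 = 1.52×10^-3 atm = 1520 μatm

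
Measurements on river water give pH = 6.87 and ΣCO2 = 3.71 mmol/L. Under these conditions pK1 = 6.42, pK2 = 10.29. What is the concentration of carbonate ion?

[CO3²⁻] = 1.04 μmol/L

α₂ = 1 / (1 + [H⁺]/K2 + [H⁺]²/(K1K2)) = 1 / (1 + 10^+3.42 + 10^+2.97)
   = 1 / (1 + 2630.3 + 933.25) = 1/3564.5 = 0.0002805
[CO3²⁻] = α₂ × DIC = 0.0002805 × 3.71 = 0.00104 mmol/L = 1.04 μmol/L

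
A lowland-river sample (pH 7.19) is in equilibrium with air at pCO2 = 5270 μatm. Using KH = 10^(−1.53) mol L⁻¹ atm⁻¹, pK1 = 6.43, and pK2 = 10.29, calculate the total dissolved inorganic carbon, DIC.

DIC = 1.05 mmol/L

[CO2*] = KH · pCO2 = 10^(−1.53) × 5270×10^-6 = 1.555×10^-4 mol/L
α₀ = 1/(1 + K1/[H⁺] + K1K2/[H⁺]²) = 1/(1 + 10^+0.76 + 10^-2.34) = 0.1480
DIC = [CO2*]/α₀ = 1.555×10^-4 / 0.1480 = 1.05 mmol/L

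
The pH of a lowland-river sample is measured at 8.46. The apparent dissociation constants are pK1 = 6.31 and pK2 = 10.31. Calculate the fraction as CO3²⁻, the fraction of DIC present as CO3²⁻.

α₂ = 0.0138

α₂ = 1 / (1 + [H⁺]/K2 + [H⁺]²/(K1K2)) = 1 / (1 + 10^+1.85 + 10^-0.30)
   = 1 / (1 + 70.795 + 0.50119) = 1/72.296 = 0.01383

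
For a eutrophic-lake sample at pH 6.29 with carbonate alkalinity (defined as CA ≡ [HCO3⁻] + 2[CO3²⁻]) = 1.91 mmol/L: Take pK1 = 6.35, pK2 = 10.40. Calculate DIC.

DIC = 4.10 mmol/L

CA = [HCO3⁻] + 2[CO3²⁻] = (α₁ + 2α₂)·DIC
At pH 6.29: [H⁺]/K1 = 10^0.06 = 1.1482, K2/[H⁺] = 10^-4.11 = 7.7625×10^-5
α₁ = 1/(1 + 1.1482 + 7.7625×10^-5) = 1/2.1482 = 0.4655; α₂ = α₁·K2/[H⁺] = 3.613×10^-5
α₁ + 2α₂ = 0.4656
DIC = CA / (α₁ + 2α₂) = 1.91 / 0.4656 = 4.10 mmol/L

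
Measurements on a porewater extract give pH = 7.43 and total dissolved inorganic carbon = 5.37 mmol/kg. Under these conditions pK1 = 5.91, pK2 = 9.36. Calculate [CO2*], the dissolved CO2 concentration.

α₀ = 1 / (1 + K1/[H⁺] + K1K2/[H⁺]²) = 1 / (1 + 10^+1.52 + 10^-0.41)
   = 1 / (1 + 33.113 + 0.38905) = 1/34.502 = 0.02898
[CO2*] = α₀ × DIC = 0.02898 × 5.37 = 0.156 mmol/kg

[CO2*] = 0.156 mmol/kg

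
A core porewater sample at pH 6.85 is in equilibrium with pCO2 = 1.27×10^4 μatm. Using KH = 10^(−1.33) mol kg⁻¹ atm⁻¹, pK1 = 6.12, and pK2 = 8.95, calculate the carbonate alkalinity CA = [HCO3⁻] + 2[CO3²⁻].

CA = 3.24 mmol/kg

[CO2*] = KH · pCO2 = 10^(−1.33) × 1.27×10^4×10^-6 = 5.940×10^-4 mol/kg
α₀ = 1/(1 + K1/[H⁺] + K1K2/[H⁺]²) = 1/(1 + 10^+0.73 + 10^-1.37) = 0.1559
DIC = [CO2*]/α₀ = 5.940×10^-4 / 0.1559 = 3.809 mmol/kg
CA = (α₁ + 2α₂)·DIC = (0.8374 + 2×0.006652) × 3.809 = 3.24 mmol/kg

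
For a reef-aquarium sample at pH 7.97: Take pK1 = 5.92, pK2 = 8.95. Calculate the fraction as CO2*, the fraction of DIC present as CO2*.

α₀ = 1 / (1 + K1/[H⁺] + K1K2/[H⁺]²) = 1 / (1 + 10^+2.05 + 10^+1.07)
   = 1 / (1 + 112.20 + 11.749) = 1/124.95 = 0.008003

α₀ = 0.00800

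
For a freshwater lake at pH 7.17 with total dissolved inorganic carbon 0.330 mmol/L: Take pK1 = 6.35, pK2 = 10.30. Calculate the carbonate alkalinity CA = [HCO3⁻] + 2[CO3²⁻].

CA = [HCO3⁻] + 2[CO3²⁻] = (α₁ + 2α₂)·DIC
At pH 7.17: [H⁺]/K1 = 10^-0.82 = 0.15136, K2/[H⁺] = 10^-3.13 = 0.00074131
α₁ = 1/(1 + 0.15136 + 0.00074131) = 1/1.1521 = 0.8680; α₂ = α₁·K2/[H⁺] = 0.0006434
α₁ + 2α₂ = 0.8693
CA = 0.8693 × 0.330 = 0.287 mmol/L

CA = 0.287 mmol/L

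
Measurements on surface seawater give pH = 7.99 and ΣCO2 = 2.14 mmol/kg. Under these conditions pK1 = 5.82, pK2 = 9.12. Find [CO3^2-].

[CO3²⁻] = 0.147 mmol/kg

α₂ = 1 / (1 + [H⁺]/K2 + [H⁺]²/(K1K2)) = 1 / (1 + 10^+1.13 + 10^-1.04)
   = 1 / (1 + 13.490 + 0.091201) = 1/14.581 = 0.06858
[CO3²⁻] = α₂ × DIC = 0.06858 × 2.14 = 0.147 mmol/kg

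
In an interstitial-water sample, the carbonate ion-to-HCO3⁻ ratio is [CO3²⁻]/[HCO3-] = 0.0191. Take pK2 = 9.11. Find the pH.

pH = 7.39

From K2 = [H⁺][CO3²⁻]/[HCO3-]:  pH = pK2 + log₁₀([CO3²⁻]/[HCO3-])
log₁₀(0.0191) = -1.719
pH = 9.11 + (-1.719) = 7.39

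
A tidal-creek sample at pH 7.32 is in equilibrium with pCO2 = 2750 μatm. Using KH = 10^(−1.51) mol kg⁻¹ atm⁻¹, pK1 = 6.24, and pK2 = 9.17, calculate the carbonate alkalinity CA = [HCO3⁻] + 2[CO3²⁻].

[CO2*] = KH · pCO2 = 10^(−1.51) × 2750×10^-6 = 8.498×10^-5 mol/kg
α₀ = 1/(1 + K1/[H⁺] + K1K2/[H⁺]²) = 1/(1 + 10^+1.08 + 10^-0.77) = 0.07580
DIC = [CO2*]/α₀ = 8.498×10^-5 / 0.07580 = 1.121 mmol/kg
CA = (α₁ + 2α₂)·DIC = (0.9113 + 2×0.01287) × 1.121 = 1.05 mmol/kg

CA = 1.05 mmol/kg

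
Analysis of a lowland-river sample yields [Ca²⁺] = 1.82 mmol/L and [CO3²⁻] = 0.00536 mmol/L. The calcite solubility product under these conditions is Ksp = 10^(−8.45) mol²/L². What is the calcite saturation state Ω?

Ω = 2.75

Ksp = 10^(−8.45) = 3.548×10^-9
Ω = [Ca²⁺][CO3²⁻]/Ksp = (1.82×10^-3)(0.00536×10^-3) / 3.548×10^-9 = 2.75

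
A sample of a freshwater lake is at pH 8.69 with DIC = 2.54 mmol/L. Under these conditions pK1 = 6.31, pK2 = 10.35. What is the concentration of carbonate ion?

[CO3²⁻] = 0.0542 mmol/L

α₂ = 1 / (1 + [H⁺]/K2 + [H⁺]²/(K1K2)) = 1 / (1 + 10^+1.66 + 10^-0.72)
   = 1 / (1 + 45.709 + 0.19055) = 1/46.899 = 0.02132
[CO3²⁻] = α₂ × DIC = 0.02132 × 2.54 = 0.0542 mmol/L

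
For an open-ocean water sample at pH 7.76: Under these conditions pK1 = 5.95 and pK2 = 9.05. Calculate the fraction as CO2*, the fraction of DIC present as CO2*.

α₀ = 0.0145

α₀ = 1 / (1 + K1/[H⁺] + K1K2/[H⁺]²) = 1 / (1 + 10^+1.81 + 10^+0.52)
   = 1 / (1 + 64.565 + 3.3113) = 1/68.877 = 0.01452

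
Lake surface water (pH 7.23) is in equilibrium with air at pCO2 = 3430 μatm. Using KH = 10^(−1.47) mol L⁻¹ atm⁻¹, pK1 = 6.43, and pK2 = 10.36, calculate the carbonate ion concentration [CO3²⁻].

[CO2*] = KH · pCO2 = 10^(−1.47) × 3430×10^-6 = 1.162×10^-4 mol/L
α₀ = 1/(1 + K1/[H⁺] + K1K2/[H⁺]²) = 1/(1 + 10^+0.80 + 10^-2.33) = 0.1367
DIC = [CO2*]/α₀ = 1.162×10^-4 / 0.1367 = 0.8501 mmol/L
[CO3²⁻] = α₂·DIC; α₂ = 0.0006395, so [CO3²⁻] = 0.0006395 × 0.8501 = 0.000544 mmol/L = 0.544 μmol/L

[CO3²⁻] = 0.544 μmol/L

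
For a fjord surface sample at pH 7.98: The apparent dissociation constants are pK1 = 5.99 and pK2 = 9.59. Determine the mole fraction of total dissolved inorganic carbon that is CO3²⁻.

α₂ = 0.0237

α₂ = 1 / (1 + [H⁺]/K2 + [H⁺]²/(K1K2)) = 1 / (1 + 10^+1.61 + 10^-0.38)
   = 1 / (1 + 40.738 + 0.41687) = 1/42.155 = 0.02372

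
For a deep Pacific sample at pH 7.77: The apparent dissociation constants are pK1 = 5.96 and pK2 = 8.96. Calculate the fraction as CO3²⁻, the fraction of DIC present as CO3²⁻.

α₂ = 1 / (1 + [H⁺]/K2 + [H⁺]²/(K1K2)) = 1 / (1 + 10^+1.19 + 10^-0.62)
   = 1 / (1 + 15.488 + 0.23988) = 1/16.728 = 0.05978

α₂ = 0.0598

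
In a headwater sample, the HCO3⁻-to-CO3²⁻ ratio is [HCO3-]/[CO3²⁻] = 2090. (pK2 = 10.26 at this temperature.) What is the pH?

From K2 = [H⁺][CO3²⁻]/[HCO3-]:  pH = pK2 − log₁₀([HCO3-]/[CO3²⁻])
log₁₀(2090) = +3.320
pH = 10.26 − (+3.320) = 6.94

pH = 6.94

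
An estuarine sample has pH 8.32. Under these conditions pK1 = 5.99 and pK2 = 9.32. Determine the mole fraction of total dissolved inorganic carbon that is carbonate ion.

α₂ = 0.0905

α₂ = 1 / (1 + [H⁺]/K2 + [H⁺]²/(K1K2)) = 1 / (1 + 10^+1.00 + 10^-1.33)
   = 1 / (1 + 10.000 + 0.046774) = 1/11.047 = 0.09052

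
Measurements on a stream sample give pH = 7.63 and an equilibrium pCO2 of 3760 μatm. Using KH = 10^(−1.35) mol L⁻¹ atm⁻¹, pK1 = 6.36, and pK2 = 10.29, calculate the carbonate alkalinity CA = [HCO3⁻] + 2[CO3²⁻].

[CO2*] = KH · pCO2 = 10^(−1.35) × 3760×10^-6 = 1.680×10^-4 mol/L
α₀ = 1/(1 + K1/[H⁺] + K1K2/[H⁺]²) = 1/(1 + 10^+1.27 + 10^-1.39) = 0.05086
DIC = [CO2*]/α₀ = 1.680×10^-4 / 0.05086 = 3.302 mmol/L
CA = (α₁ + 2α₂)·DIC = (0.9471 + 2×0.002072) × 3.302 = 3.14 mmol/L

CA = 3.14 mmol/L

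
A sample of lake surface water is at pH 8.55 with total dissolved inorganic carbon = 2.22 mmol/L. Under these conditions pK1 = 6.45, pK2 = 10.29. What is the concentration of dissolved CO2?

[CO2*] = 17.2 μmol/L

α₀ = 1 / (1 + K1/[H⁺] + K1K2/[H⁺]²) = 1 / (1 + 10^+2.10 + 10^+0.36)
   = 1 / (1 + 125.89 + 2.2909) = 1/129.18 = 0.007741
[CO2*] = α₀ × DIC = 0.007741 × 2.22 = 0.0172 mmol/L = 17.2 μmol/L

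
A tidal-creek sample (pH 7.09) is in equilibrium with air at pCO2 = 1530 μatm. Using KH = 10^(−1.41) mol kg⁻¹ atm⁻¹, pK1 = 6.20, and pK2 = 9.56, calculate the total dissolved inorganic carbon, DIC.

DIC = 0.523 mmol/kg

[CO2*] = KH · pCO2 = 10^(−1.41) × 1530×10^-6 = 5.952×10^-5 mol/kg
α₀ = 1/(1 + K1/[H⁺] + K1K2/[H⁺]²) = 1/(1 + 10^+0.89 + 10^-1.58) = 0.1138
DIC = [CO2*]/α₀ = 5.952×10^-5 / 0.1138 = 0.523 mmol/kg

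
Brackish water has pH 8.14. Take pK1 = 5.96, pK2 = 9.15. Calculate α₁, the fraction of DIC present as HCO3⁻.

α₁ = 0.906

α₁ = 1 / (1 + [H⁺]/K1 + K2/[H⁺]) = 1 / (1 + 10^-2.18 + 10^-1.01)
   = 1 / (1 + 0.0066069 + 0.097724) = 1/1.1043 = 0.9055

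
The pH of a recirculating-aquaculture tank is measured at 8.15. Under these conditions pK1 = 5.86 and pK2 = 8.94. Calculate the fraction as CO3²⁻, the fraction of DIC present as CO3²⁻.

α₂ = 0.139

α₂ = 1 / (1 + [H⁺]/K2 + [H⁺]²/(K1K2)) = 1 / (1 + 10^+0.79 + 10^-1.50)
   = 1 / (1 + 6.1660 + 0.031623) = 1/7.1976 = 0.1389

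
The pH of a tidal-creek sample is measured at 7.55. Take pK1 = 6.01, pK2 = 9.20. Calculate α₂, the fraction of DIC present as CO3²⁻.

α₂ = 1 / (1 + [H⁺]/K2 + [H⁺]²/(K1K2)) = 1 / (1 + 10^+1.65 + 10^+0.11)
   = 1 / (1 + 44.668 + 1.2882) = 1/46.957 = 0.02130

α₂ = 0.0213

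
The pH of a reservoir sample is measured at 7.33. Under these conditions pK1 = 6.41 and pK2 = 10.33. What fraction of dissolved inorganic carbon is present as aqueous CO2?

α₀ = 0.107

α₀ = 1 / (1 + K1/[H⁺] + K1K2/[H⁺]²) = 1 / (1 + 10^+0.92 + 10^-2.08)
   = 1 / (1 + 8.3176 + 0.0083176) = 1/9.3260 = 0.1072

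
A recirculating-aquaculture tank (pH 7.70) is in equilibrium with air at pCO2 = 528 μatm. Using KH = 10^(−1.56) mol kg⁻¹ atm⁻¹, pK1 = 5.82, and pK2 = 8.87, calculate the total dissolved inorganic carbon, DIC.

DIC = 1.19 mmol/kg

[CO2*] = KH · pCO2 = 10^(−1.56) × 528×10^-6 = 1.454×10^-5 mol/kg
α₀ = 1/(1 + K1/[H⁺] + K1K2/[H⁺]²) = 1/(1 + 10^+1.88 + 10^+0.71) = 0.01220
DIC = [CO2*]/α₀ = 1.454×10^-5 / 0.01220 = 1.19 mmol/kg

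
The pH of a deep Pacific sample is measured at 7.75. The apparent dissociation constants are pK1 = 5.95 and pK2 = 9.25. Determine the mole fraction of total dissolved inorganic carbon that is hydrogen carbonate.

α₁ = 1 / (1 + [H⁺]/K1 + K2/[H⁺]) = 1 / (1 + 10^-1.80 + 10^-1.50)
   = 1 / (1 + 0.015849 + 0.031623) = 1/1.0475 = 0.9547

α₁ = 0.955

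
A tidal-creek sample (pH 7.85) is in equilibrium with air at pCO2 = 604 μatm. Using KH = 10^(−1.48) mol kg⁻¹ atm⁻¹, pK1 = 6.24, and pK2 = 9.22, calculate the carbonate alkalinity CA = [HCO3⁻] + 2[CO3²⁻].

CA = 0.884 mmol/kg

[CO2*] = KH · pCO2 = 10^(−1.48) × 604×10^-6 = 2.000×10^-5 mol/kg
α₀ = 1/(1 + K1/[H⁺] + K1K2/[H⁺]²) = 1/(1 + 10^+1.61 + 10^+0.24) = 0.02300
DIC = [CO2*]/α₀ = 2.000×10^-5 / 0.02300 = 0.8695 mmol/kg
CA = (α₁ + 2α₂)·DIC = (0.9370 + 2×0.03997) × 0.8695 = 0.884 mmol/kg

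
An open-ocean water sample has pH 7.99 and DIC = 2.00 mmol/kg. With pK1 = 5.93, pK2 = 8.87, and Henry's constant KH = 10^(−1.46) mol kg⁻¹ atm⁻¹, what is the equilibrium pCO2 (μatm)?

pCO2 = 440 μatm

α₀ = 1 / (1 + K1/[H⁺] + K1K2/[H⁺]²) = 1 / (1 + 10^+2.06 + 10^+1.18)
   = 1 / (1 + 114.82 + 15.136) = 1/130.95 = 0.007636
[CO2*] = α₀ × DIC = 0.007636 × 2.00 = 0.01527 mmol/kg = 15.27 μmol/kg
pCO2 = [CO2*]/KH = 1.527×10^-5 / 3.467×10^-2 = 440 μatm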